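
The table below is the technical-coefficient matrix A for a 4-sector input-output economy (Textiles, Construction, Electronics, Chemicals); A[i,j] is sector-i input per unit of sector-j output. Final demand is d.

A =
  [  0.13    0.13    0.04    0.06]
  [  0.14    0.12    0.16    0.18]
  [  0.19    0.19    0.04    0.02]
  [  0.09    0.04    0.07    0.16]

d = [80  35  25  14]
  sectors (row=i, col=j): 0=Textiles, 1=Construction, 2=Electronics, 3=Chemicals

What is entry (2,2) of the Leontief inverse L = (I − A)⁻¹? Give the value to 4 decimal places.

L[2,2] = 1.1104

Form M = I − A:
  [  0.87   -0.13   -0.04   -0.06]
  [ -0.14    0.88   -0.16   -0.18]
  [ -0.19   -0.19    0.96   -0.02]
  [ -0.09   -0.04   -0.07    0.84]
Leontief inverse L = M⁻¹:
  [  1.2171    0.2063    0.0948    0.1334]
  [  0.2828    1.2433    0.2403    0.2923]
  [  0.3004    0.2891    1.1104    0.1098]
  [  0.1689    0.1054    0.1141    1.2278]
Total output x = L · d:
  x_0 = 1.2171·80 + 0.2063·35 + 0.0948·25 + 0.1334·14 = 108.8321
  x_1 = 0.2828·80 + 1.2433·35 + 0.2403·25 + 0.2923·14 = 76.2410
  x_2 = 0.3004·80 + 0.2891·35 + 1.1104·25 + 0.1098·14 = 63.4466
  x_3 = 0.1689·80 + 0.1054·35 + 0.1141·25 + 1.2278·14 = 37.2450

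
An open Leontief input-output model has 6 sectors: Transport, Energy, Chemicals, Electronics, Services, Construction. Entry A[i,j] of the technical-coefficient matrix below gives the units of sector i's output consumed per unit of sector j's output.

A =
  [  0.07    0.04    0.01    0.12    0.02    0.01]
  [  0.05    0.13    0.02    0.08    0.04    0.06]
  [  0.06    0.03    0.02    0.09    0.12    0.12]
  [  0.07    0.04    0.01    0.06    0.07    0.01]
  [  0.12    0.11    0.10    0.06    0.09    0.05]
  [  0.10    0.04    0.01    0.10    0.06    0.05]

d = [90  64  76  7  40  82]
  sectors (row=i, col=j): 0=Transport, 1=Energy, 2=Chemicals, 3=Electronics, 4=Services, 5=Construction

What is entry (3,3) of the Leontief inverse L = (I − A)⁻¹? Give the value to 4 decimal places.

Form M = I − A:
  [  0.93   -0.04   -0.01   -0.12   -0.02   -0.01]
  [ -0.05    0.87   -0.02   -0.08   -0.04   -0.06]
  [ -0.06   -0.03    0.98   -0.09   -0.12   -0.12]
  [ -0.07   -0.04   -0.01    0.94   -0.07   -0.01]
  [ -0.12   -0.11   -0.10   -0.06    0.91   -0.05]
  [ -0.10   -0.04   -0.01   -0.10   -0.06    0.95]
Leontief inverse L = M⁻¹:
  [  1.0993    0.0646    0.0187    0.1527    0.0426    0.0219]
  [  0.0937    1.1741    0.0346    0.1289    0.0737    0.0847]
  [  0.1197    0.0759    1.0430    0.1479    0.1646    0.1480]
  [  0.1024    0.0688    0.0235    1.0937    0.0941    0.0249]
  [  0.1841    0.1674    0.1242    0.1321    1.1428    0.0897]
  [  0.1433    0.0749    0.0247    0.1465    0.0914    1.0683]
Total output x = L · d:
  x_0 = 1.0993·90 + 0.0646·64 + 0.0187·76 + 0.1527·7 + 0.0426·40 + 0.0219·82 = 109.0567
  x_1 = 0.0937·90 + 1.1741·64 + 0.0346·76 + 0.1289·7 + 0.0737·40 + 0.0847·82 = 97.0050
  x_2 = 0.1197·90 + 0.0759·64 + 1.0430·76 + 0.1479·7 + 0.1646·40 + 0.1480·82 = 114.6518
  x_3 = 0.1024·90 + 0.0688·64 + 0.0235·76 + 1.0937·7 + 0.0941·40 + 0.0249·82 = 28.8606
  x_4 = 0.1841·90 + 0.1674·64 + 0.1242·76 + 0.1321·7 + 1.1428·40 + 0.0897·82 = 90.7108
  x_5 = 0.1433·90 + 0.0749·64 + 0.0247·76 + 0.1465·7 + 0.0914·40 + 1.0683·82 = 111.8538

L[3,3] = 1.0937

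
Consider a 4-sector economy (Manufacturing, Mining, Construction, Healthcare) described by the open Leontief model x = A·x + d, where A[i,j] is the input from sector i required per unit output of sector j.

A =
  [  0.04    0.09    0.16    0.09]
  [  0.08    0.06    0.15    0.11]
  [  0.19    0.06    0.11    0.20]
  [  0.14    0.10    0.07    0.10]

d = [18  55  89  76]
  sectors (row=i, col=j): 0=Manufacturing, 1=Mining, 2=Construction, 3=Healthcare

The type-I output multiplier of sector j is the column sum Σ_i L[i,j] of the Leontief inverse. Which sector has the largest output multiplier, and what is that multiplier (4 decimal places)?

Healthcare (1.8971)

Form M = I − A:
  [  0.96   -0.09   -0.16   -0.09]
  [ -0.08    0.94   -0.15   -0.11]
  [ -0.19   -0.06    0.89   -0.20]
  [ -0.14   -0.10   -0.07    0.90]
Leontief inverse L = M⁻¹:
  [  1.1282    0.1430    0.2414    0.1839]
  [  0.1696    1.1169    0.2349    0.2057]
  [  0.3012    0.1412    1.2267    0.3200]
  [  0.2178    0.1573    0.1591    1.1875]
Total output x = L · d:
  x_0 = 1.1282·18 + 0.1430·55 + 0.2414·89 + 0.1839·76 = 63.6344
  x_1 = 0.1696·18 + 1.1169·55 + 0.2349·89 + 0.2057·76 = 101.0218
  x_2 = 0.3012·18 + 0.1412·55 + 1.2267·89 + 0.3200·76 = 146.6821
  x_3 = 0.2178·18 + 0.1573·55 + 0.1591·89 + 1.1875·76 = 116.9764
Output multipliers (column sums of L):
  Manufacturing: 1.8167
  Mining: 1.5584
  Construction: 1.8621
  Healthcare: 1.8971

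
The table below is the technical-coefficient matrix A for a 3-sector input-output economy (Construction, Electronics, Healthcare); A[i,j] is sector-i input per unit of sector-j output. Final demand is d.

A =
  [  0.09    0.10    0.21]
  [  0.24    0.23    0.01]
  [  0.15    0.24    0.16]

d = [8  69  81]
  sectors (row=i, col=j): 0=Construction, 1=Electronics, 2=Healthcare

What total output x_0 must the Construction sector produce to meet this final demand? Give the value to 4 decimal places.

52.1149

Form M = I − A:
  [  0.91   -0.10   -0.21]
  [ -0.24    0.77   -0.01]
  [ -0.15   -0.24    0.84]
Leontief inverse L = M⁻¹:
  [  1.2164    0.2537    0.3071]
  [  0.3834    1.3835    0.1123]
  [  0.3268    0.4406    1.2774]
Total output x = L · d:
  x_0 = 1.2164·8 + 0.2537·69 + 0.3071·81 = 52.1149
  x_1 = 0.3834·8 + 1.3835·69 + 0.1123·81 = 107.6265
  x_2 = 0.3268·8 + 0.4406·69 + 1.2774·81 = 136.4852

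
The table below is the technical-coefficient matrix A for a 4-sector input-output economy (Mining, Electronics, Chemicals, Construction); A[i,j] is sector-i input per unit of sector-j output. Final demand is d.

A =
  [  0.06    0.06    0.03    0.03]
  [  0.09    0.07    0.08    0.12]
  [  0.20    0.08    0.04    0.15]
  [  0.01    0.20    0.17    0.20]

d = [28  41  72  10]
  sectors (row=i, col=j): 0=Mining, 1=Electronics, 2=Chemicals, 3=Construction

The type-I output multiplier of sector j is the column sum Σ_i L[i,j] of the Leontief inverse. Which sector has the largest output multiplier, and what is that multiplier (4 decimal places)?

Form M = I − A:
  [  0.94   -0.06   -0.03   -0.03]
  [ -0.09    0.93   -0.08   -0.12]
  [ -0.20   -0.08    0.96   -0.15]
  [ -0.01   -0.20   -0.17    0.80]
Leontief inverse L = M⁻¹:
  [  1.0841    0.0882    0.0525    0.0637]
  [  0.1399    1.1392    0.1350    0.2014]
  [  0.2535    0.1634    1.1060    0.2414]
  [  0.1024    0.3206    0.2694    1.3525]
Total output x = L · d:
  x_0 = 1.0841·28 + 0.0882·41 + 0.0525·72 + 0.0637·10 = 38.3882
  x_1 = 0.1399·28 + 1.1392·41 + 0.1350·72 + 0.2014·10 = 62.3596
  x_2 = 0.2535·28 + 0.1634·41 + 1.1060·72 + 0.2414·10 = 95.8404
  x_3 = 0.1024·28 + 0.3206·41 + 0.2694·72 + 1.3525·10 = 48.9358
Output multipliers (column sums of L):
  Mining: 1.5800
  Electronics: 1.7114
  Chemicals: 1.5629
  Construction: 1.8590

Construction (1.8590)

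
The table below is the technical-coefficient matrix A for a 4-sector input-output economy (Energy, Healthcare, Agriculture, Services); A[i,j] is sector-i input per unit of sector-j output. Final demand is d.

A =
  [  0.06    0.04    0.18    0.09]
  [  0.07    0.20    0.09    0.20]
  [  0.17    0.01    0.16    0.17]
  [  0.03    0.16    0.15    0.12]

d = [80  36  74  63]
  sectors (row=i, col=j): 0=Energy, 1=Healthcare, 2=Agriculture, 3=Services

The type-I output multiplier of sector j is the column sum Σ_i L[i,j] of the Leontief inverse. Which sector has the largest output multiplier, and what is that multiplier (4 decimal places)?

Form M = I − A:
  [  0.94   -0.04   -0.18   -0.09]
  [ -0.07    0.80   -0.09   -0.20]
  [ -0.17   -0.01    0.84   -0.17]
  [ -0.03   -0.16   -0.15    0.88]
Leontief inverse L = M⁻¹:
  [  1.1293    0.0987    0.2871    0.1934]
  [  0.1546    1.3339    0.2413    0.3656]
  [  0.2526    0.0887    1.3074    0.2986]
  [  0.1097    0.2610    0.2765    1.2603]
Total output x = L · d:
  x_0 = 1.1293·80 + 0.0987·36 + 0.2871·74 + 0.1934·63 = 127.3260
  x_1 = 0.1546·80 + 1.3339·36 + 0.2413·74 + 0.3656·63 = 101.2817
  x_2 = 0.2526·80 + 0.0887·36 + 1.3074·74 + 0.2986·63 = 138.9568
  x_3 = 0.1097·80 + 0.2610·36 + 0.2765·74 + 1.2603·63 = 118.0322
Output multipliers (column sums of L):
  Energy: 1.6462
  Healthcare: 1.7823
  Agriculture: 2.1124
  Services: 2.1179

Services (2.1179)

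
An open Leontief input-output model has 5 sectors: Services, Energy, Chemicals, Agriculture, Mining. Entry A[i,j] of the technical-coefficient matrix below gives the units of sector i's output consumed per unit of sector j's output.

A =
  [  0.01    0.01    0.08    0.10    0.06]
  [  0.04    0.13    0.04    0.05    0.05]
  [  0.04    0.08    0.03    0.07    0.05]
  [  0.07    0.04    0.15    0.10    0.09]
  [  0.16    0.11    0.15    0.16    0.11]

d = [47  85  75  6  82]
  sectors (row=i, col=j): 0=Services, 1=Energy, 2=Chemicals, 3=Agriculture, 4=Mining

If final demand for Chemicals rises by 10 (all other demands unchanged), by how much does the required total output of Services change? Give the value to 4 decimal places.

Form M = I − A:
  [  0.99   -0.01   -0.08   -0.10   -0.06]
  [ -0.04    0.87   -0.04   -0.05   -0.05]
  [ -0.04   -0.08    0.97   -0.07   -0.05]
  [ -0.07   -0.04   -0.15    0.90   -0.09]
  [ -0.16   -0.11   -0.15   -0.16    0.89]
Leontief inverse L = M⁻¹:
  [  1.0423    0.0420    0.1246    0.1446    0.0942]
  [  0.0711    1.1729    0.0820    0.0945    0.0848]
  [  0.0692    0.1149    1.0715    0.1121    0.0827]
  [  0.1187    0.0934    0.2171    1.1720    0.1440]
  [  0.2292    0.1887    0.2522    0.2673    1.1908]
Total output x = L · d:
  x_0 = 1.0423·47 + 0.0420·85 + 0.1246·75 + 0.1446·6 + 0.0942·82 = 70.5012
  x_1 = 0.0711·47 + 1.1729·85 + 0.0820·75 + 0.0945·6 + 0.0848·82 = 116.7058
  x_2 = 0.0692·47 + 0.1149·85 + 1.0715·75 + 0.1121·6 + 0.0827·82 = 100.8350
  x_3 = 0.1187·47 + 0.0934·85 + 0.2171·75 + 1.1720·6 + 0.1440·82 = 48.6401
  x_4 = 0.2292·47 + 0.1887·85 + 0.2522·75 + 0.2673·6 + 1.1908·82 = 144.9725
Δx_0 = L[0,2] · Δd_2 = 0.1246 · 10 = 1.2463

1.2463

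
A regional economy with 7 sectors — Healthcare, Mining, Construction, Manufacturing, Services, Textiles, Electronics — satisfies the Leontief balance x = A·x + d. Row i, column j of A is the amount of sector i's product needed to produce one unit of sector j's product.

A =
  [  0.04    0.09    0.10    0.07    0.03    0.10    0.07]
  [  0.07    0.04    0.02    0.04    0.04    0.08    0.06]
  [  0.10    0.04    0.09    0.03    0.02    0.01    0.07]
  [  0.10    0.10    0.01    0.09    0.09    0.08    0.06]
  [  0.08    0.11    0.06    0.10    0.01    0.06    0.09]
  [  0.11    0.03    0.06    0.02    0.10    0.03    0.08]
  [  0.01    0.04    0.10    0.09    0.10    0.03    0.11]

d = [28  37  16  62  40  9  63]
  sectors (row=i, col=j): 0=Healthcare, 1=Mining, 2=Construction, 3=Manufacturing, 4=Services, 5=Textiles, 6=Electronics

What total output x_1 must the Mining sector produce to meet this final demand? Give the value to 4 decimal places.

60.3517

Form M = I − A:
  [  0.96   -0.09   -0.10   -0.07   -0.03   -0.10   -0.07]
  [ -0.07    0.96   -0.02   -0.04   -0.04   -0.08   -0.06]
  [ -0.10   -0.04    0.91   -0.03   -0.02   -0.01   -0.07]
  [ -0.10   -0.10   -0.01    0.91   -0.09   -0.08   -0.06]
  [ -0.08   -0.11   -0.06   -0.10    0.99   -0.06   -0.09]
  [ -0.11   -0.03   -0.06   -0.02   -0.10    0.97   -0.08]
  [ -0.01   -0.04   -0.10   -0.09   -0.10   -0.03    0.89]
Leontief inverse L = M⁻¹:
  [  1.1063    0.1428    0.1564    0.1225    0.0825    0.1469    0.1388]
  [  0.1147    1.0807    0.0623    0.0805    0.0787    0.1165    0.1106]
  [  0.1427    0.0808    1.1370    0.0708    0.0538    0.0460    0.1204]
  [  0.1690    0.1656    0.0686    1.1539    0.1459    0.1402    0.1350]
  [  0.1443    0.1672    0.1167    0.1578    1.0656    0.1137    0.1604]
  [  0.1622    0.0833    0.1163    0.0732    0.1403    1.0749    0.1433]
  [  0.0724    0.0976    0.1563    0.1498    0.1497    0.0752    1.1802]
Total output x = L · d:
  x_0 = 1.1063·28 + 0.1428·37 + 0.1564·16 + 0.1225·62 + 0.0825·40 + 0.1469·9 + 0.1388·63 = 59.7233
  x_1 = 0.1147·28 + 1.0807·37 + 0.0623·16 + 0.0805·62 + 0.0787·40 + 0.1165·9 + 0.1106·63 = 60.3517
  x_2 = 0.1427·28 + 0.0808·37 + 1.1370·16 + 0.0708·62 + 0.0538·40 + 0.0460·9 + 0.1204·63 = 39.7214
  x_3 = 0.1690·28 + 0.1656·37 + 0.0686·16 + 1.1539·62 + 0.1459·40 + 0.1402·9 + 0.1350·63 = 99.1038
  x_4 = 0.1443·28 + 0.1672·37 + 0.1167·16 + 0.1578·62 + 1.0656·40 + 0.1137·9 + 0.1604·63 = 75.6265
  x_5 = 0.1622·28 + 0.0833·37 + 0.1163·16 + 0.0732·62 + 0.1403·40 + 1.0749·9 + 0.1433·63 = 38.3337
  x_6 = 0.0724·28 + 0.0976·37 + 0.1563·16 + 0.1498·62 + 0.1497·40 + 0.0752·9 + 1.1802·63 = 98.4443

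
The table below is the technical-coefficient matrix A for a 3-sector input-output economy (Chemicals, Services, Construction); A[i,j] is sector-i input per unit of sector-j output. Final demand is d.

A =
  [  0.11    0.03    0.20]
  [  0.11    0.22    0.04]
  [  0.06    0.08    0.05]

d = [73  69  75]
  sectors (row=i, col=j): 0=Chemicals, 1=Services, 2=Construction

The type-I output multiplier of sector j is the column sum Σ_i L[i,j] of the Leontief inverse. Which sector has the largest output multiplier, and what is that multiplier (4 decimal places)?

Services (1.4806)

Form M = I − A:
  [  0.89   -0.03   -0.20]
  [ -0.11    0.78   -0.04]
  [ -0.06   -0.08    0.95]
Leontief inverse L = M⁻¹:
  [  1.1487    0.0693    0.2447]
  [  0.1664    1.2976    0.0897]
  [  0.0866    0.1137    1.0756]
Total output x = L · d:
  x_0 = 1.1487·73 + 0.0693·69 + 0.2447·75 = 106.9878
  x_1 = 0.1664·73 + 1.2976·69 + 0.0897·75 = 108.4129
  x_2 = 0.0866·73 + 0.1137·69 + 1.0756·75 = 94.8340
Output multipliers (column sums of L):
  Chemicals: 1.4016
  Services: 1.4806
  Construction: 1.4101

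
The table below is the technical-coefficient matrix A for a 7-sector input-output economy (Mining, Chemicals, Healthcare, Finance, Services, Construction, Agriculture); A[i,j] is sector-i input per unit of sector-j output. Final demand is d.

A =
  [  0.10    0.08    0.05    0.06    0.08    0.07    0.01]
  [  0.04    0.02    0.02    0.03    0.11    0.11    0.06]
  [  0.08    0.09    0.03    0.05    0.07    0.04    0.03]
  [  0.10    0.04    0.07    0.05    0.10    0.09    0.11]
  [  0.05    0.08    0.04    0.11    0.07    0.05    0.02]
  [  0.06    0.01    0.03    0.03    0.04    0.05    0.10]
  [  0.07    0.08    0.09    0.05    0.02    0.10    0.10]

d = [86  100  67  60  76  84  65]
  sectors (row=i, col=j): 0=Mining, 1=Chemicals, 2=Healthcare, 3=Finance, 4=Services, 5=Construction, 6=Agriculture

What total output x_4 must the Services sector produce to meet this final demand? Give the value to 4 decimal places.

Form M = I − A:
  [  0.90   -0.08   -0.05   -0.06   -0.08   -0.07   -0.01]
  [ -0.04    0.98   -0.02   -0.03   -0.11   -0.11   -0.06]
  [ -0.08   -0.09    0.97   -0.05   -0.07   -0.04   -0.03]
  [ -0.10   -0.04   -0.07    0.95   -0.10   -0.09   -0.11]
  [ -0.05   -0.08   -0.04   -0.11    0.93   -0.05   -0.02]
  [ -0.06   -0.01   -0.03   -0.03   -0.04    0.95   -0.10]
  [ -0.07   -0.08   -0.09   -0.05   -0.02   -0.10    0.90]
Leontief inverse L = M⁻¹:
  [  1.1559    0.1233    0.0842    0.1041    0.1381    0.1258    0.0536]
  [  0.0862    1.0575    0.0519    0.0696    0.1528    0.1564    0.1025]
  [  0.1279    0.1279    1.0607    0.0884    0.1209    0.0909    0.0689]
  [  0.1707    0.0988    0.1181    1.1058    0.1647    0.1602    0.1690]
  [  0.1036    0.1200    0.0747    0.1515    1.1263    0.1053    0.0669]
  [  0.1018    0.0448    0.0601    0.0614    0.0751    1.0920    0.1366]
  [  0.1335    0.1295    0.1321    0.0947    0.0789    0.1653    1.1573]
Total output x = L · d:
  x_0 = 1.1559·86 + 0.1233·100 + 0.0842·67 + 0.1041·60 + 0.1381·76 + 0.1258·84 + 0.0536·65 = 148.1670
  x_1 = 0.0862·86 + 1.0575·100 + 0.0519·67 + 0.0696·60 + 0.1528·76 + 0.1564·84 + 0.1025·65 = 152.2335
  x_2 = 0.1279·86 + 0.1279·100 + 1.0607·67 + 0.0884·60 + 0.1209·76 + 0.0909·84 + 0.0689·65 = 121.4651
  x_3 = 0.1707·86 + 0.0988·100 + 0.1181·67 + 1.1058·60 + 0.1647·76 + 0.1602·84 + 0.1690·65 = 135.7781
  x_4 = 0.1036·86 + 0.1200·100 + 0.0747·67 + 0.1515·60 + 1.1263·76 + 0.1053·84 + 0.0669·65 = 133.7908
  x_5 = 0.1018·86 + 0.0448·100 + 0.0601·67 + 0.0614·60 + 0.0751·76 + 1.0920·84 + 0.1366·65 = 127.2519
  x_6 = 0.1335·86 + 0.1295·100 + 0.1321·67 + 0.0947·60 + 0.0789·76 + 0.1653·84 + 1.1573·65 = 134.0801

133.7908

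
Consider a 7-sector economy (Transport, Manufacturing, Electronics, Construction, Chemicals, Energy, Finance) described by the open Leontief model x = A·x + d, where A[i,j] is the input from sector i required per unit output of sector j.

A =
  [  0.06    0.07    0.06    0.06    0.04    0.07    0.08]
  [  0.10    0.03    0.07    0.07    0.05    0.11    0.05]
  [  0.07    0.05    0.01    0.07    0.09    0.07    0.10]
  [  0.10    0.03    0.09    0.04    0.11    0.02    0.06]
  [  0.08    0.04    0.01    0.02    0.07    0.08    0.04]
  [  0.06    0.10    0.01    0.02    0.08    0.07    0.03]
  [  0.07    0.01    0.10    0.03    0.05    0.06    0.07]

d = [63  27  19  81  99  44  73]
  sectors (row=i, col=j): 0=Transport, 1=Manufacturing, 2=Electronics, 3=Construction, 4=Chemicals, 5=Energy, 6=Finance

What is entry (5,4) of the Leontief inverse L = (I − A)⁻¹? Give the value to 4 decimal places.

Form M = I − A:
  [  0.94   -0.07   -0.06   -0.06   -0.04   -0.07   -0.08]
  [ -0.10    0.97   -0.07   -0.07   -0.05   -0.11   -0.05]
  [ -0.07   -0.05    0.99   -0.07   -0.09   -0.07   -0.10]
  [ -0.10   -0.03   -0.09    0.96   -0.11   -0.02   -0.06]
  [ -0.08   -0.04   -0.01   -0.02    0.93   -0.08   -0.04]
  [ -0.06   -0.10   -0.01   -0.02   -0.08    0.93   -0.03]
  [ -0.07   -0.01   -0.10   -0.03   -0.05   -0.06    0.93]
Leontief inverse L = M⁻¹:
  [  1.1174    0.1063    0.0986    0.0932    0.0916    0.1221    0.1263]
  [  0.1605    1.0738    0.1080    0.1050    0.1071    0.1651    0.0999]
  [  0.1290    0.0866    1.0506    0.1010    0.1422    0.1228    0.1453]
  [  0.1572    0.0663    0.1252    1.0738    0.1616    0.0731    0.1091]
  [  0.1222    0.0709    0.0361    0.0433    1.1073    0.1212    0.0725]
  [  0.1084    0.1322    0.0393    0.0471    0.1208    1.1176    0.0649]
  [  0.1183    0.0433    0.1301    0.0590    0.0959    0.1052    1.1131]
Total output x = L · d:
  x_0 = 1.1174·63 + 0.1063·27 + 0.0986·19 + 0.0932·81 + 0.0916·99 + 0.1221·44 + 0.1263·73 = 106.3551
  x_1 = 0.1605·63 + 1.0738·27 + 0.1080·19 + 0.1050·81 + 0.1071·99 + 0.1651·44 + 0.0999·73 = 74.8221
  x_2 = 0.1290·63 + 0.0866·27 + 1.0506·19 + 0.1010·81 + 0.1422·99 + 0.1228·44 + 0.1453·73 = 68.6973
  x_3 = 0.1572·63 + 0.0663·27 + 0.1252·19 + 1.0738·81 + 0.1616·99 + 0.0731·44 + 0.1091·73 = 128.2297
  x_4 = 0.1222·63 + 0.0709·27 + 0.0361·19 + 0.0433·81 + 1.1073·99 + 0.1212·44 + 0.0725·73 = 134.0534
  x_5 = 0.1084·63 + 0.1322·27 + 0.0393·19 + 0.0471·81 + 0.1208·99 + 1.1176·44 + 0.0649·73 = 80.8353
  x_6 = 0.1183·63 + 0.0433·27 + 0.1301·19 + 0.0590·81 + 0.0959·99 + 0.1052·44 + 1.1131·73 = 111.2500

L[5,4] = 0.1208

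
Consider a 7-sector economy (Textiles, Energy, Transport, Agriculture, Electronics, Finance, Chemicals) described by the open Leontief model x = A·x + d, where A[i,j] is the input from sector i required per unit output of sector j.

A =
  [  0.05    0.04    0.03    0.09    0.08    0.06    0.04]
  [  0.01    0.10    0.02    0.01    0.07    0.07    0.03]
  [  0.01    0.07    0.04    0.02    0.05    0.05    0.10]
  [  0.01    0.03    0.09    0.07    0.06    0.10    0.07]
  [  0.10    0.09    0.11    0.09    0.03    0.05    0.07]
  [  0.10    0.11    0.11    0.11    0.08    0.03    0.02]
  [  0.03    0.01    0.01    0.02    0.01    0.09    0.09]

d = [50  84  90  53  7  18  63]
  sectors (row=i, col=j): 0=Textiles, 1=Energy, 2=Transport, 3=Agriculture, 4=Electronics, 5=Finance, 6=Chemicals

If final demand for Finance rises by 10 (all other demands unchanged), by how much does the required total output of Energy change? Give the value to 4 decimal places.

1.0188

Form M = I − A:
  [  0.95   -0.04   -0.03   -0.09   -0.08   -0.06   -0.04]
  [ -0.01    0.90   -0.02   -0.01   -0.07   -0.07   -0.03]
  [ -0.01   -0.07    0.96   -0.02   -0.05   -0.05   -0.10]
  [ -0.01   -0.03   -0.09    0.93   -0.06   -0.10   -0.07]
  [ -0.10   -0.09   -0.11   -0.09    0.97   -0.05   -0.07]
  [ -0.10   -0.11   -0.11   -0.11   -0.08    0.97   -0.02]
  [ -0.03   -0.01   -0.01   -0.02   -0.01   -0.09    0.91]
Leontief inverse L = M⁻¹:
  [  1.0814    0.0835    0.0740    0.1324    0.1166    0.1038    0.0799]
  [  0.0360    1.1411    0.0523    0.0398    0.0995    0.1019    0.0579]
  [  0.0343    0.1061    1.0696    0.0480    0.0771    0.0863    0.1341]
  [  0.0433    0.0786    0.1365    1.1125    0.0983    0.1459    0.1158]
  [  0.1335    0.1453    0.1575    0.1378    1.0793    0.1082    0.1240]
  [  0.1365    0.1717    0.1641    0.1621    0.1329    1.0909    0.0764]
  [  0.0523    0.0368    0.0357    0.0473    0.0329    0.1178    1.1151]
Total output x = L · d:
  x_0 = 1.0814·50 + 0.0835·84 + 0.0740·90 + 0.1324·53 + 0.1166·7 + 0.1038·18 + 0.0799·63 = 82.4789
  x_1 = 0.0360·50 + 1.1411·84 + 0.0523·90 + 0.0398·53 + 0.0995·7 + 0.1019·18 + 0.0579·63 = 110.6519
  x_2 = 0.0343·50 + 0.1061·84 + 1.0696·90 + 0.0480·53 + 0.0771·7 + 0.0863·18 + 0.1341·63 = 119.9671
  x_3 = 0.0433·50 + 0.0786·84 + 0.1365·90 + 1.1125·53 + 0.0983·7 + 0.1459·18 + 0.1158·63 = 90.6254
  x_4 = 0.1335·50 + 0.1453·84 + 0.1575·90 + 0.1378·53 + 1.0793·7 + 0.1082·18 + 0.1240·63 = 57.6704
  x_5 = 0.1365·50 + 0.1717·84 + 0.1641·90 + 0.1621·53 + 0.1329·7 + 1.0909·18 + 0.0764·63 = 69.9784
  x_6 = 0.0523·50 + 0.0368·84 + 0.0357·90 + 0.0473·53 + 0.0329·7 + 0.1178·18 + 1.1151·63 = 84.0306
Δx_1 = L[1,5] · Δd_5 = 0.1019 · 10 = 1.0188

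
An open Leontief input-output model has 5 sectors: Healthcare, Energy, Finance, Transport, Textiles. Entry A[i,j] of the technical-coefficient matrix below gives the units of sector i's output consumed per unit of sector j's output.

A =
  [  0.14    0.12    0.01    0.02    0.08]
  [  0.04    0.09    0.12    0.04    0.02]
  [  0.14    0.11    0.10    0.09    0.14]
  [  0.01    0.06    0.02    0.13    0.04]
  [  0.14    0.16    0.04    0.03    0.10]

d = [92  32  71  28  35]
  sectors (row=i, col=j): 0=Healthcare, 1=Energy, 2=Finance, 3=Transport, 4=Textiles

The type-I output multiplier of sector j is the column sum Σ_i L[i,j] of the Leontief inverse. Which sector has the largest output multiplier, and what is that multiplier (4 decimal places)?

Energy (1.8932)

Form M = I − A:
  [  0.86   -0.12   -0.01   -0.02   -0.08]
  [ -0.04    0.91   -0.12   -0.04   -0.02]
  [ -0.14   -0.11    0.90   -0.09   -0.14]
  [ -0.01   -0.06   -0.02    0.87   -0.04]
  [ -0.14   -0.16   -0.04   -0.03    0.90]
Leontief inverse L = M⁻¹:
  [  1.1988    0.1875    0.0446    0.0449    0.1197]
  [  0.0898    1.1455    0.1581    0.0732    0.0613]
  [  0.2343    0.2171    1.1552    0.1422    0.2117]
  [  0.0352    0.0974    0.0420    1.1612    0.0634]
  [  0.2140    0.2457    0.0878    0.0650    1.1521]
Total output x = L · d:
  x_0 = 1.1988·92 + 0.1875·32 + 0.0446·71 + 0.0449·28 + 0.1197·35 = 124.9020
  x_1 = 0.0898·92 + 1.1455·32 + 0.1581·71 + 0.0732·28 + 0.0613·35 = 60.3375
  x_2 = 0.2343·92 + 0.2171·32 + 1.1552·71 + 0.1422·28 + 0.2117·35 = 121.9118
  x_3 = 0.0352·92 + 0.0974·32 + 0.0420·71 + 1.1612·28 + 0.0634·35 = 44.0745
  x_4 = 0.2140·92 + 0.2457·32 + 0.0878·71 + 0.0650·28 + 1.1521·35 = 75.9322
Output multipliers (column sums of L):
  Healthcare: 1.7721
  Energy: 1.8932
  Finance: 1.4877
  Transport: 1.4866
  Textiles: 1.6082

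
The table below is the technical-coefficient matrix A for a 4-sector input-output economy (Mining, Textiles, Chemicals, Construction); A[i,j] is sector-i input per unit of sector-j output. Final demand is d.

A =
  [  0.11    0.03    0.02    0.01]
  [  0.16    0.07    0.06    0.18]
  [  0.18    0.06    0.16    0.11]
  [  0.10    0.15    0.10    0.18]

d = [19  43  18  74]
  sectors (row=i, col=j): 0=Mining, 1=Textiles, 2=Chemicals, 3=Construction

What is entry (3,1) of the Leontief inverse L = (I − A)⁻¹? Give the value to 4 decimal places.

L[3,1] = 0.2275

Form M = I − A:
  [  0.89   -0.03   -0.02   -0.01]
  [ -0.16    0.93   -0.06   -0.18]
  [ -0.18   -0.06    0.84   -0.11]
  [ -0.10   -0.15   -0.10    0.82]
Leontief inverse L = M⁻¹:
  [  1.1414    0.0435    0.0336    0.0280]
  [  0.2582    1.1345    0.1191    0.2682]
  [  0.2921    0.1202    1.2292    0.1948]
  [  0.2220    0.2275    0.1758    1.2957]
Total output x = L · d:
  x_0 = 1.1414·19 + 0.0435·43 + 0.0336·18 + 0.0280·74 = 26.2315
  x_1 = 0.2582·19 + 1.1345·43 + 0.1191·18 + 0.2682·74 = 75.6791
  x_2 = 0.2921·19 + 0.1202·43 + 1.2292·18 + 0.1948·74 = 47.2594
  x_3 = 0.2220·19 + 0.2275·43 + 0.1758·18 + 1.2957·74 = 113.0500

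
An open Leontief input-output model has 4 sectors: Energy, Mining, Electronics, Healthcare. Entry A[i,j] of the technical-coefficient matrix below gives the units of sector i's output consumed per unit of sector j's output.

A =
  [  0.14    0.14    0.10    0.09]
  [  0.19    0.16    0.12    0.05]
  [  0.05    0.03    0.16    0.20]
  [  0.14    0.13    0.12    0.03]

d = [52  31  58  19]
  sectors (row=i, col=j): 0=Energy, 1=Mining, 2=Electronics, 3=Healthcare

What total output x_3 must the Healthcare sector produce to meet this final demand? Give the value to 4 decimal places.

53.1743

Form M = I − A:
  [  0.86   -0.14   -0.10   -0.09]
  [ -0.19    0.84   -0.12   -0.05]
  [ -0.05   -0.03    0.84   -0.20]
  [ -0.14   -0.13   -0.12    0.97]
Leontief inverse L = M⁻¹:
  [  1.2568    0.2436    0.2090    0.1723]
  [  0.3192    1.2747    0.2408    0.1450]
  [  0.1438    0.1124    1.2636    0.2797]
  [  0.2420    0.2199    0.2188    1.1098]
Total output x = L · d:
  x_0 = 1.2568·52 + 0.2436·31 + 0.2090·58 + 0.1723·19 = 88.3018
  x_1 = 0.3192·52 + 1.2747·31 + 0.2408·58 + 0.1450·19 = 72.8380
  x_2 = 0.1438·52 + 0.1124·31 + 1.2636·58 + 0.2797·19 = 89.5656
  x_3 = 0.2420·52 + 0.2199·31 + 0.2188·58 + 1.1098·19 = 53.1743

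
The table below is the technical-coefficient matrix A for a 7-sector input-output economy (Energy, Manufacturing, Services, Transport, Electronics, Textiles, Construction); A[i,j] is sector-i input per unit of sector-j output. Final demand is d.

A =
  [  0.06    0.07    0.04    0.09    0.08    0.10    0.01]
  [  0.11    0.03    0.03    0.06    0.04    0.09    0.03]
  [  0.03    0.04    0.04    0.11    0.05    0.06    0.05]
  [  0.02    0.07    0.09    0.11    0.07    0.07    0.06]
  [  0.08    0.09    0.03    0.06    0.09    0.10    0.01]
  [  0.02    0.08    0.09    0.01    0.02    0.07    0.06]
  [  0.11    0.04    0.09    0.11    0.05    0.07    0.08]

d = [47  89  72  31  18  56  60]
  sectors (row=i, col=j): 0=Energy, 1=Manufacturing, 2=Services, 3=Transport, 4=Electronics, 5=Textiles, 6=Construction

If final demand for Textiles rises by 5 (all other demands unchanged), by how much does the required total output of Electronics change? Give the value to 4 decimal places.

0.8294

Form M = I − A:
  [  0.94   -0.07   -0.04   -0.09   -0.08   -0.10   -0.01]
  [ -0.11    0.97   -0.03   -0.06   -0.04   -0.09   -0.03]
  [ -0.03   -0.04    0.96   -0.11   -0.05   -0.06   -0.05]
  [ -0.02   -0.07   -0.09    0.89   -0.07   -0.07   -0.06]
  [ -0.08   -0.09   -0.03   -0.06    0.91   -0.10   -0.01]
  [ -0.02   -0.08   -0.09   -0.01   -0.02    0.93   -0.06]
  [ -0.11   -0.04   -0.09   -0.11   -0.05   -0.07    0.92]
Leontief inverse L = M⁻¹:
  [  1.1027    0.1204    0.0865    0.1457    0.1241    0.1633    0.0421]
  [  0.1469    1.0742    0.0716    0.1103    0.0789    0.1455    0.0581]
  [  0.0671    0.0822    1.0833    0.1635    0.0886    0.1130    0.0813]
  [  0.0686    0.1223    0.1431    1.1783    0.1184    0.1374    0.0996]
  [  0.1263    0.1412    0.0753    0.1150    1.1351    0.1659    0.0407]
  [  0.0569    0.1138    0.1257    0.0558    0.0506    1.1168    0.0882]
  [  0.1642    0.1001    0.1502    0.1896    0.1066    0.1473    1.1233]
Total output x = L · d:
  x_0 = 1.1027·47 + 0.1204·89 + 0.0865·72 + 0.1457·31 + 0.1241·18 + 0.1633·56 + 0.0421·60 = 87.1937
  x_1 = 0.1469·47 + 1.0742·89 + 0.0716·72 + 0.1103·31 + 0.0789·18 + 0.1455·56 + 0.0581·60 = 124.1311
  x_2 = 0.0671·47 + 0.0822·89 + 1.0833·72 + 0.1635·31 + 0.0886·18 + 0.1130·56 + 0.0813·60 = 106.3417
  x_3 = 0.0686·47 + 0.1223·89 + 0.1431·72 + 1.1783·31 + 0.1184·18 + 0.1374·56 + 0.0996·60 = 76.7358
  x_4 = 0.1263·47 + 0.1412·89 + 0.0753·72 + 0.1150·31 + 1.1351·18 + 0.1659·56 + 0.0407·60 = 59.6513
  x_5 = 0.0569·47 + 0.1138·89 + 0.1257·72 + 0.0558·31 + 0.0506·18 + 1.1168·56 + 0.0882·60 = 92.3210
  x_6 = 0.1642·47 + 0.1001·89 + 0.1502·72 + 0.1896·31 + 0.1066·18 + 0.1473·56 + 1.1233·60 = 110.8840
Δx_4 = L[4,5] · Δd_5 = 0.1659 · 5 = 0.8294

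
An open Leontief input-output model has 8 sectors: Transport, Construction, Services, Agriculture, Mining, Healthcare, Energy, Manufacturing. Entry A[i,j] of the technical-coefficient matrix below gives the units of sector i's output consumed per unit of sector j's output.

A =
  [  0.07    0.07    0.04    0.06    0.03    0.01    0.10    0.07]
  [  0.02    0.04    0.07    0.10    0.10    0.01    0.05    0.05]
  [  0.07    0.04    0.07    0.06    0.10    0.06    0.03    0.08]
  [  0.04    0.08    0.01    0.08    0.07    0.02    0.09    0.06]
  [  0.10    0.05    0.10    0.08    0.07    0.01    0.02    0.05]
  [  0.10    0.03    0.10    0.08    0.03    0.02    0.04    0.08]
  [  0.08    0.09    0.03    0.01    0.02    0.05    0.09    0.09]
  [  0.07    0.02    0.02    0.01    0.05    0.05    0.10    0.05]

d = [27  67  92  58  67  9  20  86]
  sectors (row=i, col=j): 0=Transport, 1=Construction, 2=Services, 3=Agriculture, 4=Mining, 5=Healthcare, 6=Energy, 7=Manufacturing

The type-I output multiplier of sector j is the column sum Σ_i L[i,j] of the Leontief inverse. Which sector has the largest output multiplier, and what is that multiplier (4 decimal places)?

Form M = I − A:
  [  0.93   -0.07   -0.04   -0.06   -0.03   -0.01   -0.10   -0.07]
  [ -0.02    0.96   -0.07   -0.10   -0.10   -0.01   -0.05   -0.05]
  [ -0.07   -0.04    0.93   -0.06   -0.10   -0.06   -0.03   -0.08]
  [ -0.04   -0.08   -0.01    0.92   -0.07   -0.02   -0.09   -0.06]
  [ -0.10   -0.05   -0.10   -0.08    0.93   -0.01   -0.02   -0.05]
  [ -0.10   -0.03   -0.10   -0.08   -0.03    0.98   -0.04   -0.08]
  [ -0.08   -0.09   -0.03   -0.01   -0.02   -0.05    0.91   -0.09]
  [ -0.07   -0.02   -0.02   -0.01   -0.05   -0.05   -0.10    0.95]
Leontief inverse L = M⁻¹:
  [  1.1231    0.1164    0.0779    0.1037    0.0761    0.0348    0.1595    0.1240]
  [  0.0744    1.0847    0.1118    0.1483    0.1510    0.0336    0.1021    0.1018]
  [  0.1356    0.0884    1.1210    0.1151    0.1554    0.0866    0.0908    0.1404]
  [  0.0933    0.1264    0.0500    1.1268    0.1174    0.0428    0.1471    0.1126]
  [  0.1584    0.0980    0.1452    0.1334    1.1252    0.0352    0.0788    0.1071]
  [  0.1584    0.0776    0.1417    0.1288    0.0818    1.0472    0.1021    0.1380]
  [  0.1356    0.1340    0.0718    0.0544    0.0655    0.0750    1.1496    0.1452]
  [  0.1191    0.0579    0.0549    0.0446    0.0837    0.0704    0.1479    1.0962]
Total output x = L · d:
  x_0 = 1.1231·27 + 0.1164·67 + 0.0779·92 + 0.1037·58 + 0.0761·67 + 0.0348·9 + 0.1595·20 + 0.1240·86 = 70.5731
  x_1 = 0.0744·27 + 1.0847·67 + 0.1118·92 + 0.1483·58 + 0.1510·67 + 0.0336·9 + 0.1021·20 + 0.1018·86 = 114.7871
  x_2 = 0.1356·27 + 0.0884·67 + 1.1210·92 + 0.1151·58 + 0.1554·67 + 0.0866·9 + 0.0908·20 + 0.1404·86 = 144.4703
  x_3 = 0.0933·27 + 0.1264·67 + 0.0500·92 + 1.1268·58 + 0.1174·67 + 0.0428·9 + 0.1471·20 + 0.1126·86 = 101.8200
  x_4 = 0.1584·27 + 0.0980·67 + 0.1452·92 + 0.1334·58 + 1.1252·67 + 0.0352·9 + 0.0788·20 + 0.1071·86 = 118.4372
  x_5 = 0.1584·27 + 0.0776·67 + 0.1417·92 + 0.1288·58 + 0.0818·67 + 1.0472·9 + 0.1021·20 + 0.1380·86 = 58.7970
  x_6 = 0.1356·27 + 0.1340·67 + 0.0718·92 + 0.0544·58 + 0.0655·67 + 0.0750·9 + 1.1496·20 + 0.1452·86 = 62.9412
  x_7 = 0.1191·27 + 0.0579·67 + 0.0549·92 + 0.0446·58 + 0.0837·67 + 0.0704·9 + 0.1479·20 + 1.0962·86 = 118.2098
Output multipliers (column sums of L):
  Transport: 1.9979
  Construction: 1.7835
  Services: 1.7743
  Agriculture: 1.8551
  Mining: 1.8561
  Healthcare: 1.4256
  Energy: 1.9778
  Manufacturing: 1.9654

Transport (1.9979)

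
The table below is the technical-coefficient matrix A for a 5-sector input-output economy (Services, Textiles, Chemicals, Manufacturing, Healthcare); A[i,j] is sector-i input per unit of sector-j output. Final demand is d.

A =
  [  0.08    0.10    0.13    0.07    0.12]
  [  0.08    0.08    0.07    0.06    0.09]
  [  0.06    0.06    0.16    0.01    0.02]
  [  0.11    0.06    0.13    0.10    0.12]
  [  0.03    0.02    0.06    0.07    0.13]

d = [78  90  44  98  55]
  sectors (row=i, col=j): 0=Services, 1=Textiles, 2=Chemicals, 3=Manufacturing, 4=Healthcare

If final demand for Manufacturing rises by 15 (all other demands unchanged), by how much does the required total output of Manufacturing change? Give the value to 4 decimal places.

17.2455

Form M = I − A:
  [  0.92   -0.10   -0.13   -0.07   -0.12]
  [ -0.08    0.92   -0.07   -0.06   -0.09]
  [ -0.06   -0.06    0.84   -0.01   -0.02]
  [ -0.11   -0.06   -0.13    0.90   -0.12]
  [ -0.03   -0.02   -0.06   -0.07    0.87]
Leontief inverse L = M⁻¹:
  [  1.1344    0.1494    0.2197    0.1156    0.1929]
  [  0.1228    1.1189    0.1380    0.0973    0.1493]
  [  0.0933    0.0930    1.2214    0.0313    0.0549]
  [  0.1686    0.1125    0.2276    1.1497    0.1987]
  [  0.0619    0.0463    0.1133    0.1009    1.1793]
Total output x = L · d:
  x_0 = 1.1344·78 + 0.1494·90 + 0.2197·44 + 0.1156·98 + 0.1929·55 = 133.5339
  x_1 = 0.1228·78 + 1.1189·90 + 0.1380·44 + 0.0973·98 + 0.1493·55 = 134.0925
  x_2 = 0.0933·78 + 0.0930·90 + 1.2214·44 + 0.0313·98 + 0.0549·55 = 75.4775
  x_3 = 0.1686·78 + 0.1125·90 + 0.2276·44 + 1.1497·98 + 0.1987·55 = 156.8827
  x_4 = 0.0619·78 + 0.0463·90 + 0.1133·44 + 0.1009·98 + 1.1793·55 = 88.7337
Δx_3 = L[3,3] · Δd_3 = 1.1497 · 15 = 17.2455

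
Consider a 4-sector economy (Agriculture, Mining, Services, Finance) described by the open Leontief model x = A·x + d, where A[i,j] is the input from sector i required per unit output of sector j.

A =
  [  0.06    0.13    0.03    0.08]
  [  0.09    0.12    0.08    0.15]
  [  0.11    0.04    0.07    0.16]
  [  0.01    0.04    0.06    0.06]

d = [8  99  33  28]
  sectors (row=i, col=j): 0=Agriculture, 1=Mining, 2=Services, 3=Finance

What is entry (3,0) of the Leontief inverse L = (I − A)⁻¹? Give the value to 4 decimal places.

Form M = I − A:
  [  0.94   -0.13   -0.03   -0.08]
  [ -0.09    0.88   -0.08   -0.15]
  [ -0.11   -0.04    0.93   -0.16]
  [ -0.01   -0.04   -0.06    0.94]
Leontief inverse L = M⁻¹:
  [  1.0882    0.1693    0.0580    0.1295]
  [  0.1283    1.1706    0.1189    0.2180]
  [  0.1387    0.0801    1.1003    0.2119]
  [  0.0259    0.0567    0.0759    1.0880]
Total output x = L · d:
  x_0 = 1.0882·8 + 0.1693·99 + 0.0580·33 + 0.1295·28 = 31.0052
  x_1 = 0.1283·8 + 1.1706·99 + 0.1189·33 + 0.2180·28 = 126.9456
  x_2 = 0.1387·8 + 0.0801·99 + 1.1003·33 + 0.2119·28 = 51.2852
  x_3 = 0.0259·8 + 0.0567·99 + 0.0759·33 + 1.0880·28 = 38.7925

L[3,0] = 0.0259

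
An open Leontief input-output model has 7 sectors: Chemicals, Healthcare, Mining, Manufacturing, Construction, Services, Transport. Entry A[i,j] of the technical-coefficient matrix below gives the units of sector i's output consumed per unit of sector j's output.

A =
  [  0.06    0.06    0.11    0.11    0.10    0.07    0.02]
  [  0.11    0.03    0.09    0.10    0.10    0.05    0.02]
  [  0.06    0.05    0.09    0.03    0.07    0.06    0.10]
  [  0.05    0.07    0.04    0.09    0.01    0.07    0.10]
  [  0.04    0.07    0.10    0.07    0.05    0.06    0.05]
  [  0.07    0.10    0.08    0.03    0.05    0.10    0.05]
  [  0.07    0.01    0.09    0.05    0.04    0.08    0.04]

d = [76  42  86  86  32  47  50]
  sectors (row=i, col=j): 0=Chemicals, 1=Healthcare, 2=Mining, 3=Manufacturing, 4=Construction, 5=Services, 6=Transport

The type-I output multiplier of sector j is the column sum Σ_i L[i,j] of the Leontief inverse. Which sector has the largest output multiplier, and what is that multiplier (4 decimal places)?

Mining (2.1096)

Form M = I − A:
  [  0.94   -0.06   -0.11   -0.11   -0.10   -0.07   -0.02]
  [ -0.11    0.97   -0.09   -0.10   -0.10   -0.05   -0.02]
  [ -0.06   -0.05    0.91   -0.03   -0.07   -0.06   -0.10]
  [ -0.05   -0.07   -0.04    0.91   -0.01   -0.07   -0.10]
  [ -0.04   -0.07   -0.10   -0.07    0.95   -0.06   -0.05]
  [ -0.07   -0.10   -0.08   -0.03   -0.05    0.90   -0.05]
  [ -0.07   -0.01   -0.09   -0.05   -0.04   -0.08    0.96]
Leontief inverse L = M⁻¹:
  [  1.1222    0.1184    0.1924    0.1760    0.1572    0.1379    0.0796]
  [  0.1674    1.0857    0.1694    0.1650    0.1553    0.1145    0.0750]
  [  0.1150    0.0958    1.1644    0.0842    0.1214    0.1196    0.1470]
  [  0.1033    0.1129    0.1054    1.1436    0.0553    0.1268    0.1441]
  [  0.0936    0.1157    0.1689    0.1233    1.0987    0.1165    0.0981]
  [  0.1311    0.1515    0.1586    0.0897    0.1077    1.1632    0.0979]
  [  0.1146    0.0522    0.1507    0.0946    0.0821    0.1309    1.0818]
Total output x = L · d:
  x_0 = 1.1222·76 + 0.1184·42 + 0.1924·86 + 0.1760·86 + 0.1572·32 + 0.1379·47 + 0.0796·50 = 137.4394
  x_1 = 0.1674·76 + 1.0857·42 + 0.1694·86 + 0.1650·86 + 0.1553·32 + 0.1145·47 + 0.0750·50 = 101.1731
  x_2 = 0.1150·76 + 0.0958·42 + 1.1644·86 + 0.0842·86 + 0.1214·32 + 0.1196·47 + 0.1470·50 = 136.9956
  x_3 = 0.1033·76 + 0.1129·42 + 0.1054·86 + 1.1436·86 + 0.0553·32 + 0.1268·47 + 0.1441·50 = 134.9397
  x_4 = 0.0936·76 + 0.1157·42 + 0.1689·86 + 0.1233·86 + 1.0987·32 + 0.1165·47 + 0.0981·50 = 82.6418
  x_5 = 0.1311·76 + 0.1515·42 + 0.1586·86 + 0.0897·86 + 0.1077·32 + 1.1632·47 + 0.0979·50 = 100.6902
  x_6 = 0.1146·76 + 0.0522·42 + 0.1507·86 + 0.0946·86 + 0.0821·32 + 0.1309·47 + 1.0818·50 = 94.8645
Output multipliers (column sums of L):
  Chemicals: 1.8472
  Healthcare: 1.7322
  Mining: 2.1096
  Manufacturing: 1.8765
  Construction: 1.7777
  Services: 1.9093
  Transport: 1.7235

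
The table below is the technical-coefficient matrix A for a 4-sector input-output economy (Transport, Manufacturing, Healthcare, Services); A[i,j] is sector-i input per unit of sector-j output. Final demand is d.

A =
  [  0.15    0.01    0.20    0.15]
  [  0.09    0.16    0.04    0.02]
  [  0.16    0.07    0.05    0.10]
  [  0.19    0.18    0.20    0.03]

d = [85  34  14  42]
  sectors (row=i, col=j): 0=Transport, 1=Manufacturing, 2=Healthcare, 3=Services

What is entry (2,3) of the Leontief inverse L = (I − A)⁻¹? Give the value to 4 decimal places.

L[2,3] = 0.1624

Form M = I − A:
  [  0.85   -0.01   -0.20   -0.15]
  [ -0.09    0.84   -0.04   -0.02]
  [ -0.16   -0.07    0.95   -0.10]
  [ -0.19   -0.18   -0.20    0.97]
Leontief inverse L = M⁻¹:
  [  1.3010    0.0936    0.3277    0.2369]
  [  0.1602    1.2133    0.0974    0.0598]
  [  0.2667    0.1337    1.1486    0.1624]
  [  0.3395    0.2710    0.3191    1.1219]
Total output x = L · d:
  x_0 = 1.3010·85 + 0.0936·34 + 0.3277·14 + 0.2369·42 = 128.3056
  x_1 = 0.1602·85 + 1.2133·34 + 0.0974·14 + 0.0598·42 = 58.7444
  x_2 = 0.2667·85 + 0.1337·34 + 1.1486·14 + 0.1624·42 = 50.1131
  x_3 = 0.3395·85 + 0.2710·34 + 0.3191·14 + 1.1219·42 = 89.6646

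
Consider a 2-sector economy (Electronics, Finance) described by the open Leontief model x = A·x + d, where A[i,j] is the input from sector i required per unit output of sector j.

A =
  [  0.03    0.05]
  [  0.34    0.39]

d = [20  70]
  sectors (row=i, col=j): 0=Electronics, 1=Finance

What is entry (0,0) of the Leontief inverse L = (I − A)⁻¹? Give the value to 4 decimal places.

Form M = I − A:
  [  0.97   -0.05]
  [ -0.34    0.61]
Leontief inverse L = M⁻¹:
  [  1.0614    0.0870]
  [  0.5916    1.6878]
Total output x = L · d:
  x_0 = 1.0614·20 + 0.0870·70 = 27.3186
  x_1 = 0.5916·20 + 1.6878·70 = 129.9809

L[0,0] = 1.0614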